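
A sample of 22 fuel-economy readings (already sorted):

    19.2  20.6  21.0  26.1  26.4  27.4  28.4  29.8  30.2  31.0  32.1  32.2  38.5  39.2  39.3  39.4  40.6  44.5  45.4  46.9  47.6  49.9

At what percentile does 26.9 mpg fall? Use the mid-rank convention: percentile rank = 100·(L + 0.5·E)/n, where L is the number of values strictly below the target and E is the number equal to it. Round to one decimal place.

Count below 26.9: L = 5; count equal: E = 0; n = 22.
Percentile rank = 100·(5 + 0.5·0)/22 = 100·5/22 = 22.73.

22.7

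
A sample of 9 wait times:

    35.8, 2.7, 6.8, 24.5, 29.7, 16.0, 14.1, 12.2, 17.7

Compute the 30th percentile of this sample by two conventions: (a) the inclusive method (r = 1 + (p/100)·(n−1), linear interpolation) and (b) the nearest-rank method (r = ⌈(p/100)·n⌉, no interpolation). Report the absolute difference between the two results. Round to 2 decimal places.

Sorted: 2.7, 6.8, 12.2, 14.1, 16.0, 17.7, 24.5, 29.7, 35.8.
n = 9.
(a) r = 3.4; between ranks 3 (12.2) and 4 (14.1): 12.96.
(b) the nearest-rank method: rank 3 → 12.2.
|12.96 − 12.2| = 0.76.

0.76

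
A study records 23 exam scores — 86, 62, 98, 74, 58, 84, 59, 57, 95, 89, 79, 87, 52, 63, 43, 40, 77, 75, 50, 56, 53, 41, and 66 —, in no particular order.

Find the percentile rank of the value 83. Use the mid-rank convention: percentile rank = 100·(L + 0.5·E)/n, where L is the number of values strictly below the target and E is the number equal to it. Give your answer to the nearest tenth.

Sorted: 40, 41, 43, 50, 52, 53, 56, 57, 58, 59, 62, 63, 66, 74, 75, 77, 79, 84, 86, 87, 89, 95, 98.
Count below 83: L = 17; count equal: E = 0; n = 23.
Percentile rank = 100·(17 + 0.5·0)/23 = 100·17/23 = 73.91.

73.9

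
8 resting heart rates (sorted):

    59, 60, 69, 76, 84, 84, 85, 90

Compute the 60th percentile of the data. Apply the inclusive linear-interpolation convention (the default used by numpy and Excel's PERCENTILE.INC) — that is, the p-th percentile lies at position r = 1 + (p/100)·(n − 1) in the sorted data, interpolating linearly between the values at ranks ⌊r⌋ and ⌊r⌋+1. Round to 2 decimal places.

n = 8.
r = 1 + (60/100)·(8 − 1) = 1 + 4.2 = 5.2.
Rank 5 is 84 and rank 6 is 84.
Interpolate: 84 + 0.2·(84 − 84) = 84 + 0.2·0 = 84.

84.00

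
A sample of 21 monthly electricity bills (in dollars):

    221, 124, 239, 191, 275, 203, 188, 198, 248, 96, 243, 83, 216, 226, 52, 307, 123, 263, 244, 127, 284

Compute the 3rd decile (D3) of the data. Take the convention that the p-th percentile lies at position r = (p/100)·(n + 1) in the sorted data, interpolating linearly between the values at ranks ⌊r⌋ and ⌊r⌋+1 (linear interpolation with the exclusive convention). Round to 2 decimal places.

163.60

Sorted: 52, 83, 96, 123, 124, 127, 188, 191, 198, 203, 216, 221, 226, 239, 243, 244, 248, 263, 275, 284, 307.
n = 21.
r = (30/100)·(21 + 1) = 6.6.
Rank 6 is 127 and rank 7 is 188.
Interpolate: 127 + 0.6·(188 − 127) = 127 + 0.6·61 = 163.6.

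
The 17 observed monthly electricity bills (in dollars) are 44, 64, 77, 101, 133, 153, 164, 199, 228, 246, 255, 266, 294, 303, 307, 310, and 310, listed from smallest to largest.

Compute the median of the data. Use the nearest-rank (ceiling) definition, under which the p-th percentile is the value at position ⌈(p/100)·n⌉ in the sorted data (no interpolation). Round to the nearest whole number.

n = 17.
Position = ⌈50/100 · 17⌉ = ⌈8.5⌉ = 9.
The value at rank 9 is 228.

228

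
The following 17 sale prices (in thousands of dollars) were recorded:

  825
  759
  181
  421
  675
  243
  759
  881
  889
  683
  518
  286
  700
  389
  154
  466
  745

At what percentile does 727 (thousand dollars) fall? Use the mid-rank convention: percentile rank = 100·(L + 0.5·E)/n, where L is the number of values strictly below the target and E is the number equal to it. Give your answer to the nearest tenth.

Sorted: 154, 181, 243, 286, 389, 421, 466, 518, 675, 683, 700, 745, 759, 759, 825, 881, 889.
Count below 727: L = 11; count equal: E = 0; n = 17.
Percentile rank = 100·(11 + 0.5·0)/17 = 100·11/17 = 64.71.

64.7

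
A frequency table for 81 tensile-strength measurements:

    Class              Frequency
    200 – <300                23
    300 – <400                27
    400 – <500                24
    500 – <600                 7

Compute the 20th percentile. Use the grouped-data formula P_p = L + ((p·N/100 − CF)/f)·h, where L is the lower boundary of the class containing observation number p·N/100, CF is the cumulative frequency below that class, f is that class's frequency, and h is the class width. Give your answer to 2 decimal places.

N = 81; target position k = 20/100 · 81 = 16.2.
Cumulative frequencies: 23, 50, 74, 81.
Observation 16.2 falls in the class 200 – <300.
L = 200, CF = 0, f = 23, h = 100.
P20 = 200 + ((16.2 − 0)/23)·100 = 200 + 70.4348 = 270.435.

270.43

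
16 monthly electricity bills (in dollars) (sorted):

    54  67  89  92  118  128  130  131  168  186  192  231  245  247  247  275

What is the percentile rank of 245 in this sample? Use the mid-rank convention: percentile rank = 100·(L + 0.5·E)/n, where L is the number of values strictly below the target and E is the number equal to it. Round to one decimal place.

78.1

Count below 245: L = 12; count equal: E = 1; n = 16.
Percentile rank = 100·(12 + 0.5·1)/16 = 100·12.5/16 = 78.12.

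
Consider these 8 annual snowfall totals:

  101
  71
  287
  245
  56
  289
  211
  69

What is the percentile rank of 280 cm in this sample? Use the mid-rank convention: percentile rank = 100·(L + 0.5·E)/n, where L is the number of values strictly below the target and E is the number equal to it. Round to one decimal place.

75.0

Sorted: 56, 69, 71, 101, 211, 245, 287, 289.
Count below 280: L = 6; count equal: E = 0; n = 8.
Percentile rank = 100·(6 + 0.5·0)/8 = 100·6/8 = 75.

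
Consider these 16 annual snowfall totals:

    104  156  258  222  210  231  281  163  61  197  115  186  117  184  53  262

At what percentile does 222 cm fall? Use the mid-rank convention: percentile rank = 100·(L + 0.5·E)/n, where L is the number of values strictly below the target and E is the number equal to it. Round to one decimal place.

71.9

Sorted: 53, 61, 104, 115, 117, 156, 163, 184, 186, 197, 210, 222, 231, 258, 262, 281.
Count below 222: L = 11; count equal: E = 1; n = 16.
Percentile rank = 100·(11 + 0.5·1)/16 = 100·11.5/16 = 71.88.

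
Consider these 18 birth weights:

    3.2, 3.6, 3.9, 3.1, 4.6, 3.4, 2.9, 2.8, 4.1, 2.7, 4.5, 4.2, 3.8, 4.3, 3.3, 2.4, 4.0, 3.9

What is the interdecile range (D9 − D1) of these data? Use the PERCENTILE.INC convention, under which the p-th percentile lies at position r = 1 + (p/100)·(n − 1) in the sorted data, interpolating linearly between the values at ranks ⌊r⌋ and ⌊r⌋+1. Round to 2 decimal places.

Sorted: 2.4, 2.7, 2.8, 2.9, 3.1, 3.2, 3.3, 3.4, 3.6, 3.8, 3.9, 3.9, 4.0, 4.1, 4.2, 4.3, 4.5, 4.6.
n = 18.
P10: r = 2.7; ranks 2–3 are 2.7, 2.8; interpolating gives 2.77.
P90: r = 16.3; ranks 16–17 are 4.3, 4.5; interpolating gives 4.36.
Difference: 4.36 − 2.77 = 1.59.

1.59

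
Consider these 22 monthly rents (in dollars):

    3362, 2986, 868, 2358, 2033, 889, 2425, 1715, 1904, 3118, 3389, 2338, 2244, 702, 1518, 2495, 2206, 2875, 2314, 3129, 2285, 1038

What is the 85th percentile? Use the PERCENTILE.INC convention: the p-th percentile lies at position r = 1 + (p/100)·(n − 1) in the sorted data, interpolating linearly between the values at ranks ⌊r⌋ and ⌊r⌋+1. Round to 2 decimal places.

3098.20

Sorted: 702, 868, 889, 1038, 1518, 1715, 1904, 2033, 2206, 2244, 2285, 2314, 2338, 2358, 2425, 2495, 2875, 2986, 3118, 3129, 3362, 3389.
n = 22.
r = 1 + (85/100)·(22 − 1) = 1 + 17.85 = 18.85.
Rank 18 is 2986 and rank 19 is 3118.
Interpolate: 2986 + 0.85·(3118 − 2986) = 2986 + 0.85·132 = 3098.2.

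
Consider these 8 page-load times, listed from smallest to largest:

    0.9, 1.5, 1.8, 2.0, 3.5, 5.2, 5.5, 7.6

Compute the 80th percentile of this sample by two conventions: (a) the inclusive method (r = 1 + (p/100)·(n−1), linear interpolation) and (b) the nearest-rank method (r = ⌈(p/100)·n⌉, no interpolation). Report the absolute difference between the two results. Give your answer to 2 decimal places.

n = 8.
(a) r = 6.6; between ranks 6 (5.2) and 7 (5.5): 5.38.
(b) the nearest-rank method: rank 7 → 5.5.
|5.38 − 5.5| = 0.12.

0.12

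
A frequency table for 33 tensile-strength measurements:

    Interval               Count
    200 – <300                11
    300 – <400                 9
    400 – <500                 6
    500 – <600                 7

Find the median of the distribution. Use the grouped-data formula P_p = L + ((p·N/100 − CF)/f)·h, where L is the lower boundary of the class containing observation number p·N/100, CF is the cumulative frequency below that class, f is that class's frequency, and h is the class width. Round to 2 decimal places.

361.11

N = 33; target position k = 50/100 · 33 = 16.5.
Cumulative frequencies: 11, 20, 26, 33.
Observation 16.5 falls in the class 300 – <400.
L = 300, CF = 11, f = 9, h = 100.
P50 = 300 + ((16.5 − 11)/9)·100 = 300 + 61.1111 = 361.111.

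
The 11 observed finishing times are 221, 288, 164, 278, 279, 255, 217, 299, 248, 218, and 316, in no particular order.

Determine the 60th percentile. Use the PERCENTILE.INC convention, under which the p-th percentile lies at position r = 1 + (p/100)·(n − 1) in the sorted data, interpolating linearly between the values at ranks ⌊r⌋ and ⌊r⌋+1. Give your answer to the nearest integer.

Sorted: 164, 217, 218, 221, 248, 255, 278, 279, 288, 299, 316.
n = 11.
r = 1 + (60/100)·(11 − 1) = 1 + 6 = 7.
r is an integer, so P60 is the value at rank 7: 278.

278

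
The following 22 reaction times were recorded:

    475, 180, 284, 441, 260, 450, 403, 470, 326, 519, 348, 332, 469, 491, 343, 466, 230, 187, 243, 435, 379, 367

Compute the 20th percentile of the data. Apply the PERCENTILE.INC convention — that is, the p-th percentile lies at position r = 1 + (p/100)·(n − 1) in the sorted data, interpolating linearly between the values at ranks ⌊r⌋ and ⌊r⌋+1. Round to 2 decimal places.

Sorted: 180, 187, 230, 243, 260, 284, 326, 332, 343, 348, 367, 379, 403, 435, 441, 450, 466, 469, 470, 475, 491, 519.
n = 22.
r = 1 + (20/100)·(22 − 1) = 1 + 4.2 = 5.2.
Rank 5 is 260 and rank 6 is 284.
Interpolate: 260 + 0.2·(284 − 260) = 260 + 0.2·24 = 264.8.

264.80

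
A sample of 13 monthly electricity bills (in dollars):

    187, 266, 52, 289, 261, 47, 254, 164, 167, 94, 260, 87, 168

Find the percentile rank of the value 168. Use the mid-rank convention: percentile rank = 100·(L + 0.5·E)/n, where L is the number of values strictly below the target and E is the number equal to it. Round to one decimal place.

50.0

Sorted: 47, 52, 87, 94, 164, 167, 168, 187, 254, 260, 261, 266, 289.
Count below 168: L = 6; count equal: E = 1; n = 13.
Percentile rank = 100·(6 + 0.5·1)/13 = 100·6.5/13 = 50.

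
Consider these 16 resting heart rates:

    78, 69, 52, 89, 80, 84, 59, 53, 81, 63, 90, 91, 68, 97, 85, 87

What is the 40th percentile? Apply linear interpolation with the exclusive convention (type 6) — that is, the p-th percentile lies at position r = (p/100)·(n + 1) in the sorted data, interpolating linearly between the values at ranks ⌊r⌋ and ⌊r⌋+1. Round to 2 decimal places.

Sorted: 52, 53, 59, 63, 68, 69, 78, 80, 81, 84, 85, 87, 89, 90, 91, 97.
n = 16.
r = (40/100)·(16 + 1) = 6.8.
Rank 6 is 69 and rank 7 is 78.
Interpolate: 69 + 0.8·(78 − 69) = 69 + 0.8·9 = 76.2.

76.20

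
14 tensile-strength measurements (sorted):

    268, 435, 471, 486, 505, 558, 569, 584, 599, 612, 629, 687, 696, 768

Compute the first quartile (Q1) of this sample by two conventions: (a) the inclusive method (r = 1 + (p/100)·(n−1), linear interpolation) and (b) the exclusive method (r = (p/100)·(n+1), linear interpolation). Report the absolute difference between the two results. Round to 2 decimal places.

8.50

n = 14.
(a) r = 4.25; between ranks 4 (486) and 5 (505): 490.75.
(b) r = 3.75; between ranks 3 (471) and 4 (486): 482.25.
|490.75 − 482.25| = 8.5.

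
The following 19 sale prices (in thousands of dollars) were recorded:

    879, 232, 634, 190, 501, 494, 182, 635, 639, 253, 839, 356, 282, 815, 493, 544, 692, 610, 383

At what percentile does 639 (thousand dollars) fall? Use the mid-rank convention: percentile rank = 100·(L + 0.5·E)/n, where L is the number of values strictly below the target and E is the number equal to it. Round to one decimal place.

Sorted: 182, 190, 232, 253, 282, 356, 383, 493, 494, 501, 544, 610, 634, 635, 639, 692, 815, 839, 879.
Count below 639: L = 14; count equal: E = 1; n = 19.
Percentile rank = 100·(14 + 0.5·1)/19 = 100·14.5/19 = 76.32.

76.3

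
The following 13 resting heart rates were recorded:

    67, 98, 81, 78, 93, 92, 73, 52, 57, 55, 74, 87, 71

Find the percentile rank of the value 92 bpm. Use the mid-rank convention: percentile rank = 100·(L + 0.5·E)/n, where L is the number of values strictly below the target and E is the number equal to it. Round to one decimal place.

80.8

Sorted: 52, 55, 57, 67, 71, 73, 74, 78, 81, 87, 92, 93, 98.
Count below 92: L = 10; count equal: E = 1; n = 13.
Percentile rank = 100·(10 + 0.5·1)/13 = 100·10.5/13 = 80.77.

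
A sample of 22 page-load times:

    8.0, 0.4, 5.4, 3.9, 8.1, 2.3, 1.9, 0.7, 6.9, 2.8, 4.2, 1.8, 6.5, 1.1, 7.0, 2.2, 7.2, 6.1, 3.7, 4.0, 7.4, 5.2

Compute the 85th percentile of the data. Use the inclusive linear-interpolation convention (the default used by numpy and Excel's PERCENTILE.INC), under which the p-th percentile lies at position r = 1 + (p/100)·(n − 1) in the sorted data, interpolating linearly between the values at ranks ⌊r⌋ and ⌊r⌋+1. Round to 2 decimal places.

Sorted: 0.4, 0.7, 1.1, 1.8, 1.9, 2.2, 2.3, 2.8, 3.7, 3.9, 4.0, 4.2, 5.2, 5.4, 6.1, 6.5, 6.9, 7.0, 7.2, 7.4, 8.0, 8.1.
n = 22.
r = 1 + (85/100)·(22 − 1) = 1 + 17.85 = 18.85.
Rank 18 is 7.0 and rank 19 is 7.2.
Interpolate: 7.0 + 0.85·(7.2 − 7.0) = 7.0 + 0.85·0.2 = 7.17.

7.17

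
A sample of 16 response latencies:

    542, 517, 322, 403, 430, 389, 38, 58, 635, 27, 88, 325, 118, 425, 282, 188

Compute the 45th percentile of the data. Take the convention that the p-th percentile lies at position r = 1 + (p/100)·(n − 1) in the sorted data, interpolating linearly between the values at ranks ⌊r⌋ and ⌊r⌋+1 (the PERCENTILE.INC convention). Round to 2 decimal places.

312.00

Sorted: 27, 38, 58, 88, 118, 188, 282, 322, 325, 389, 403, 425, 430, 517, 542, 635.
n = 16.
r = 1 + (45/100)·(16 − 1) = 1 + 6.75 = 7.75.
Rank 7 is 282 and rank 8 is 322.
Interpolate: 282 + 0.75·(322 − 282) = 282 + 0.75·40 = 312.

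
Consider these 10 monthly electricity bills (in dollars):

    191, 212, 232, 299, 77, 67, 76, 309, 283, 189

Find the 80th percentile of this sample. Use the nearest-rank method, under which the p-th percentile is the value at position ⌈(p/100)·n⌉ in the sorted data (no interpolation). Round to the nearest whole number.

283

Sorted: 67, 76, 77, 189, 191, 212, 232, 283, 299, 309.
n = 10.
Position = ⌈80/100 · 10⌉ = ⌈8⌉ = 8.
The value at rank 8 is 283.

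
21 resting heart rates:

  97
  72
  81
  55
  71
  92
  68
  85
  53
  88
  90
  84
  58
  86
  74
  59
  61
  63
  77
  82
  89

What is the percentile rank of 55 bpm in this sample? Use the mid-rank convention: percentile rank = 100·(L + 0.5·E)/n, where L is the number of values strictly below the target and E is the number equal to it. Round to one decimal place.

7.1

Sorted: 53, 55, 58, 59, 61, 63, 68, 71, 72, 74, 77, 81, 82, 84, 85, 86, 88, 89, 90, 92, 97.
Count below 55: L = 1; count equal: E = 1; n = 21.
Percentile rank = 100·(1 + 0.5·1)/21 = 100·1.5/21 = 7.143.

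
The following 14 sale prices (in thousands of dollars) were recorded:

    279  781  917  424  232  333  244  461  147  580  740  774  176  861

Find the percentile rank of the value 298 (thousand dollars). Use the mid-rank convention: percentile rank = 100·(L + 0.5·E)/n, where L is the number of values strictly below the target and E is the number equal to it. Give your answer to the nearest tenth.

Sorted: 147, 176, 232, 244, 279, 333, 424, 461, 580, 740, 774, 781, 861, 917.
Count below 298: L = 5; count equal: E = 0; n = 14.
Percentile rank = 100·(5 + 0.5·0)/14 = 100·5/14 = 35.71.

35.7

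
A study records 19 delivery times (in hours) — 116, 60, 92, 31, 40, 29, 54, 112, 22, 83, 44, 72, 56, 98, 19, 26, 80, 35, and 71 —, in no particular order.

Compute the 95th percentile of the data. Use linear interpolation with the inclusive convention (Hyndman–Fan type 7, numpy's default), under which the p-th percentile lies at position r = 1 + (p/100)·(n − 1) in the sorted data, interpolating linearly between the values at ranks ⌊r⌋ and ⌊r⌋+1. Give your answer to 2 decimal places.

Sorted: 19, 22, 26, 29, 31, 35, 40, 44, 54, 56, 60, 71, 72, 80, 83, 92, 98, 112, 116.
n = 19.
r = 1 + (95/100)·(19 − 1) = 1 + 17.1 = 18.1.
Rank 18 is 112 and rank 19 is 116.
Interpolate: 112 + 0.1·(116 − 112) = 112 + 0.1·4 = 112.4.

112.40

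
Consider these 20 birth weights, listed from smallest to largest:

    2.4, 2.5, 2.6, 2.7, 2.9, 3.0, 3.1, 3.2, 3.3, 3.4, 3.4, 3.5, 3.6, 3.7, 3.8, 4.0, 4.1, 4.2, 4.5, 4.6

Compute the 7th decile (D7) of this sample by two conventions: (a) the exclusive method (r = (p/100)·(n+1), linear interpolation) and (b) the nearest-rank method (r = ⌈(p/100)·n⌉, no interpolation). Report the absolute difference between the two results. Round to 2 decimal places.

0.07

n = 20.
(a) r = 14.7; between ranks 14 (3.7) and 15 (3.8): 3.77.
(b) the nearest-rank method: rank 14 → 3.7.
|3.77 − 3.7| = 0.07.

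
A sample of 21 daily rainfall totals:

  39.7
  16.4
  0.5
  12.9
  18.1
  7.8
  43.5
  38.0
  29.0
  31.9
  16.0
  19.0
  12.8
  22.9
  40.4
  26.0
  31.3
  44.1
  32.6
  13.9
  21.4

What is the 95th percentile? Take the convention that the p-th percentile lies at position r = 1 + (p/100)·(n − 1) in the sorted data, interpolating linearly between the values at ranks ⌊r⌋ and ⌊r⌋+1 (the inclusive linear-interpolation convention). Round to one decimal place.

43.5

Sorted: 0.5, 7.8, 12.8, 12.9, 13.9, 16.0, 16.4, 18.1, 19.0, 21.4, 22.9, 26.0, 29.0, 31.3, 31.9, 32.6, 38.0, 39.7, 40.4, 43.5, 44.1.
n = 21.
r = 1 + (95/100)·(21 − 1) = 1 + 19 = 20.
r is an integer, so P95 is the value at rank 20: 43.5.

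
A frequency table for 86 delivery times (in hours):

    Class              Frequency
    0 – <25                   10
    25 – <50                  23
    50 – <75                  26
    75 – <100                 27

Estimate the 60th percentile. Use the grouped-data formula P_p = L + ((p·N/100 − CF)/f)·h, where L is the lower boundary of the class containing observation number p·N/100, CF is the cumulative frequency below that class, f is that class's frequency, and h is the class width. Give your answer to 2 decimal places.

67.88

N = 86; target position k = 60/100 · 86 = 51.6.
Cumulative frequencies: 10, 33, 59, 86.
Observation 51.6 falls in the class 50 – <75.
L = 50, CF = 33, f = 26, h = 25.
P60 = 50 + ((51.6 − 33)/26)·25 = 50 + 17.8846 = 67.8846.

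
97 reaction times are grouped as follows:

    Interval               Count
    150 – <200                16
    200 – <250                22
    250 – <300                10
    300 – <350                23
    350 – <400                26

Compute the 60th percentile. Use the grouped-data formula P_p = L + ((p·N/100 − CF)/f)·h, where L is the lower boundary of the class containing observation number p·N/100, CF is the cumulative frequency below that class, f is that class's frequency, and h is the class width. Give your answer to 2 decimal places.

N = 97; target position k = 60/100 · 97 = 58.2.
Cumulative frequencies: 16, 38, 48, 71, 97.
Observation 58.2 falls in the class 300 – <350.
L = 300, CF = 48, f = 23, h = 50.
P60 = 300 + ((58.2 − 48)/23)·50 = 300 + 22.1739 = 322.174.

322.17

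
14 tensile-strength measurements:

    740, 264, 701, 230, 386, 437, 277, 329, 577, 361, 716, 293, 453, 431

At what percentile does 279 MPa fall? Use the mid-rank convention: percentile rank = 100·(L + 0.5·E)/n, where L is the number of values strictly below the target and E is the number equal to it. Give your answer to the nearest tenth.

21.4

Sorted: 230, 264, 277, 293, 329, 361, 386, 431, 437, 453, 577, 701, 716, 740.
Count below 279: L = 3; count equal: E = 0; n = 14.
Percentile rank = 100·(3 + 0.5·0)/14 = 100·3/14 = 21.43.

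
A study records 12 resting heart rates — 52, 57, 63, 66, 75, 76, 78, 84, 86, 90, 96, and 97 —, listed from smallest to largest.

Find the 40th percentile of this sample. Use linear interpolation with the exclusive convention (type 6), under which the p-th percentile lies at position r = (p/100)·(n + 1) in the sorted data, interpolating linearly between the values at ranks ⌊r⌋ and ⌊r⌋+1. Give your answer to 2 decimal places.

n = 12.
r = (40/100)·(12 + 1) = 5.2.
Rank 5 is 75 and rank 6 is 76.
Interpolate: 75 + 0.2·(76 − 75) = 75 + 0.2·1 = 75.2.

75.20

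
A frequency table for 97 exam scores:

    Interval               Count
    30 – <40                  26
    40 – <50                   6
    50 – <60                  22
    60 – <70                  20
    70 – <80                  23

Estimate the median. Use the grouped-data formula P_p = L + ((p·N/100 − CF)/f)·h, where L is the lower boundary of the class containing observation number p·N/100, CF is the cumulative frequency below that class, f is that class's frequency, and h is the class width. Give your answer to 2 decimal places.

N = 97; target position k = 50/100 · 97 = 48.5.
Cumulative frequencies: 26, 32, 54, 74, 97.
Observation 48.5 falls in the class 50 – <60.
L = 50, CF = 32, f = 22, h = 10.
P50 = 50 + ((48.5 − 32)/22)·10 = 50 + 7.5 = 57.5.

57.50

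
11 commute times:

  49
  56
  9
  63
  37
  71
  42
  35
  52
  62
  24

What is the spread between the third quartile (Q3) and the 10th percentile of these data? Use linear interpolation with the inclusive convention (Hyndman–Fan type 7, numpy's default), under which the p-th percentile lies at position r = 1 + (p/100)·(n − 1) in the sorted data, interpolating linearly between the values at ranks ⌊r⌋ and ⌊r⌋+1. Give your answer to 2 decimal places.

35.00

Sorted: 9, 24, 35, 37, 42, 49, 52, 56, 62, 63, 71.
n = 11.
P10: r = 2 (integer) → 24.
P75: r = 8.5; ranks 8–9 are 56, 62; interpolating gives 59.
Difference: 59 − 24 = 35.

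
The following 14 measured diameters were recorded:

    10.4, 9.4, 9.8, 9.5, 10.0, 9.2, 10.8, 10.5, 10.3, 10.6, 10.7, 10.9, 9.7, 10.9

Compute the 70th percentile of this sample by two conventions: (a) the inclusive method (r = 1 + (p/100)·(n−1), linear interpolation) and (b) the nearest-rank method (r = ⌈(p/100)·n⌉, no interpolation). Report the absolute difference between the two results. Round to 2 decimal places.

Sorted: 9.2, 9.4, 9.5, 9.7, 9.8, 10.0, 10.3, 10.4, 10.5, 10.6, 10.7, 10.8, 10.9, 10.9.
n = 14.
(a) r = 10.1; between ranks 10 (10.6) and 11 (10.7): 10.61.
(b) the nearest-rank method: rank 10 → 10.6.
|10.61 − 10.6| = 0.01.

0.01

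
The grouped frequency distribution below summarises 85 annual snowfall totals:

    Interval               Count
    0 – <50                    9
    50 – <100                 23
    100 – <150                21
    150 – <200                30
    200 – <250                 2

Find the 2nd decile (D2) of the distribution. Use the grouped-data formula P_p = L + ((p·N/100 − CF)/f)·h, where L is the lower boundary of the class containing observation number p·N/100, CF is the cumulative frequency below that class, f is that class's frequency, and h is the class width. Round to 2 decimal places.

N = 85; target position k = 20/100 · 85 = 17.
Cumulative frequencies: 9, 32, 53, 83, 85.
Observation 17 falls in the class 50 – <100.
L = 50, CF = 9, f = 23, h = 50.
P20 = 50 + ((17 − 9)/23)·50 = 50 + 17.3913 = 67.3913.

67.39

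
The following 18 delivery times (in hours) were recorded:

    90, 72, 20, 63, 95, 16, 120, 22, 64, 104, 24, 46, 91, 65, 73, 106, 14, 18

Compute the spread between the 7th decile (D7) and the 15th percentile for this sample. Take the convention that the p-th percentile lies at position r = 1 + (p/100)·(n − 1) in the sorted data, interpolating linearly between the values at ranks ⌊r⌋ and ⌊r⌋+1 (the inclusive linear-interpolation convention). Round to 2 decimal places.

Sorted: 14, 16, 18, 20, 22, 24, 46, 63, 64, 65, 72, 73, 90, 91, 95, 104, 106, 120.
n = 18.
P15: r = 3.55; ranks 3–4 are 18, 20; interpolating gives 19.1.
P70: r = 12.9; ranks 12–13 are 73, 90; interpolating gives 88.3.
Difference: 88.3 − 19.1 = 69.2.

69.20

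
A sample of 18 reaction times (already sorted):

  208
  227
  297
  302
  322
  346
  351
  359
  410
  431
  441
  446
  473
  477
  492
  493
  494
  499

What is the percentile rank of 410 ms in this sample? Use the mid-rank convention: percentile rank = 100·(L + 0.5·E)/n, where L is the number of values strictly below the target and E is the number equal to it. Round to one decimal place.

47.2

Count below 410: L = 8; count equal: E = 1; n = 18.
Percentile rank = 100·(8 + 0.5·1)/18 = 100·8.5/18 = 47.22.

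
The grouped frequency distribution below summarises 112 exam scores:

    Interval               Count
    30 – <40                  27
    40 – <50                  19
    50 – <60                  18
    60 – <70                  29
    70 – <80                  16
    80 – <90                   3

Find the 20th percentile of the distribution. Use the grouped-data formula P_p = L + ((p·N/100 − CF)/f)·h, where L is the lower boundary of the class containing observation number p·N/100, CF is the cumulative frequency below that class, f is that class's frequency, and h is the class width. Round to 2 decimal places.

38.30

N = 112; target position k = 20/100 · 112 = 22.4.
Cumulative frequencies: 27, 46, 64, 93, 109, 112.
Observation 22.4 falls in the class 30 – <40.
L = 30, CF = 0, f = 27, h = 10.
P20 = 30 + ((22.4 − 0)/27)·10 = 30 + 8.2963 = 38.2963.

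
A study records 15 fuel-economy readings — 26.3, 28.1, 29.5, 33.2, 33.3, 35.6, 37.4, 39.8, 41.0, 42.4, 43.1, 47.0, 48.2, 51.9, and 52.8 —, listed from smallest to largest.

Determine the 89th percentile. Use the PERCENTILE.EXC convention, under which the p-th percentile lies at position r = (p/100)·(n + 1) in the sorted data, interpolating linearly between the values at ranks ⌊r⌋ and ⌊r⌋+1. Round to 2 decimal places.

52.12

n = 15.
r = (89/100)·(15 + 1) = 14.24.
Rank 14 is 51.9 and rank 15 is 52.8.
Interpolate: 51.9 + 0.24·(52.8 − 51.9) = 51.9 + 0.24·0.9 = 52.116.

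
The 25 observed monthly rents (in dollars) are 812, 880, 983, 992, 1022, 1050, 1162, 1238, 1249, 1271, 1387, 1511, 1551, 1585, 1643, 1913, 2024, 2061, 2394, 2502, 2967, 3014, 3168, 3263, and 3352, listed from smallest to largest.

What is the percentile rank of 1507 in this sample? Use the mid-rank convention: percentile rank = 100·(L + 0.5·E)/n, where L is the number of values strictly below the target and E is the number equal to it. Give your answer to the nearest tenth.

Count below 1507: L = 11; count equal: E = 0; n = 25.
Percentile rank = 100·(11 + 0.5·0)/25 = 100·11/25 = 44.

44.0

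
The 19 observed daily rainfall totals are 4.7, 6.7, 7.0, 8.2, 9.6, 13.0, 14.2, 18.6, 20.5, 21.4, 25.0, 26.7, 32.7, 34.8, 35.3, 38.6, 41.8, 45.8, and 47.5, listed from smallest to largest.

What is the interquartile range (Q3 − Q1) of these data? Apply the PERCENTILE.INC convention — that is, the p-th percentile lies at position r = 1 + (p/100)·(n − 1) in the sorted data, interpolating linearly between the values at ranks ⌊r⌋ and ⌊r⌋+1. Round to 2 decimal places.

n = 19.
P25: r = 5.5; ranks 5–6 are 9.6, 13.0; interpolating gives 11.3.
P75: r = 14.5; ranks 14–15 are 34.8, 35.3; interpolating gives 35.05.
Difference: 35.05 − 11.3 = 23.75.

23.75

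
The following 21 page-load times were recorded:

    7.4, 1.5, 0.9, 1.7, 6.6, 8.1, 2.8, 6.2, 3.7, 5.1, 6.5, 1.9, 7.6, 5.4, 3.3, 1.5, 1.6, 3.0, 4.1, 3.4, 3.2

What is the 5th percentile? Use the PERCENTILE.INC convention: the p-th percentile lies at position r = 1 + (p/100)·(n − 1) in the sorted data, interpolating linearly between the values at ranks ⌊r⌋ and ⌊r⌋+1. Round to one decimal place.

Sorted: 0.9, 1.5, 1.5, 1.6, 1.7, 1.9, 2.8, 3.0, 3.2, 3.3, 3.4, 3.7, 4.1, 5.1, 5.4, 6.2, 6.5, 6.6, 7.4, 7.6, 8.1.
n = 21.
r = 1 + (5/100)·(21 − 1) = 1 + 1 = 2.
r is an integer, so P5 is the value at rank 2: 1.5.

1.5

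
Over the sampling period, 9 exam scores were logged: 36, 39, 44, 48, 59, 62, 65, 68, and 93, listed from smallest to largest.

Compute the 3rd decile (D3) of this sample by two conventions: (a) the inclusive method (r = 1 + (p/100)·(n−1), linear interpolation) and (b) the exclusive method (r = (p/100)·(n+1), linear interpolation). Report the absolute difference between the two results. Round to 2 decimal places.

1.60

n = 9.
(a) r = 3.4; between ranks 3 (44) and 4 (48): 45.6.
(b) r = 3 → value at rank 3 = 44.
|45.6 − 44| = 1.6.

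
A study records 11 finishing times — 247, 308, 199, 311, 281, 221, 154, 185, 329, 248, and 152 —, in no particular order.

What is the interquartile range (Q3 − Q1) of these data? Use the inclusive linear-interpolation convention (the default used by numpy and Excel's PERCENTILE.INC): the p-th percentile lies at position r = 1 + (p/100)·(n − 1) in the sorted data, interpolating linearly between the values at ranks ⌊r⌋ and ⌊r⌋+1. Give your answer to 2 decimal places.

Sorted: 152, 154, 185, 199, 221, 247, 248, 281, 308, 311, 329.
n = 11.
P25: r = 3.5; ranks 3–4 are 185, 199; interpolating gives 192.
P75: r = 8.5; ranks 8–9 are 281, 308; interpolating gives 294.5.
Difference: 294.5 − 192 = 102.5.

102.50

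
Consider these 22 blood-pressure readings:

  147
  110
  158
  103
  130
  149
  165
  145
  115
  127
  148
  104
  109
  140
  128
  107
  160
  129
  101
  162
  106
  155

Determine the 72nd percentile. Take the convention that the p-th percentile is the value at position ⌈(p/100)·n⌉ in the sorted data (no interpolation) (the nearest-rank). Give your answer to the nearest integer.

148

Sorted: 101, 103, 104, 106, 107, 109, 110, 115, 127, 128, 129, 130, 140, 145, 147, 148, 149, 155, 158, 160, 162, 165.
n = 22.
Position = ⌈72/100 · 22⌉ = ⌈15.84⌉ = 16.
The value at rank 16 is 148.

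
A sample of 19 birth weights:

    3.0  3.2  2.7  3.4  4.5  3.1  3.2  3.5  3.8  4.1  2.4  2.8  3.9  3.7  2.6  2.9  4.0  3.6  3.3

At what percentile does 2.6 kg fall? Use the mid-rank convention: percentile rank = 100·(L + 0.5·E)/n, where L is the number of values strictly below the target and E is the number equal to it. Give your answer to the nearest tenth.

7.9

Sorted: 2.4, 2.6, 2.7, 2.8, 2.9, 3.0, 3.1, 3.2, 3.2, 3.3, 3.4, 3.5, 3.6, 3.7, 3.8, 3.9, 4.0, 4.1, 4.5.
Count below 2.6: L = 1; count equal: E = 1; n = 19.
Percentile rank = 100·(1 + 0.5·1)/19 = 100·1.5/19 = 7.895.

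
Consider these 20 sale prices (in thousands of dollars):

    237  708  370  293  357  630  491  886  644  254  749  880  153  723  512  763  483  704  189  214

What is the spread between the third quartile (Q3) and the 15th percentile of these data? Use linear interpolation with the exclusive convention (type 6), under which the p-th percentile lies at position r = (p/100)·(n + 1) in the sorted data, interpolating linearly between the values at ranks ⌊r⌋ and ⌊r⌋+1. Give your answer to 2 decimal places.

501.80

Sorted: 153, 189, 214, 237, 254, 293, 357, 370, 483, 491, 512, 630, 644, 704, 708, 723, 749, 763, 880, 886.
n = 20.
P15: r = 3.15; ranks 3–4 are 214, 237; interpolating gives 217.45.
P75: r = 15.75; ranks 15–16 are 708, 723; interpolating gives 719.25.
Difference: 719.25 − 217.45 = 501.8.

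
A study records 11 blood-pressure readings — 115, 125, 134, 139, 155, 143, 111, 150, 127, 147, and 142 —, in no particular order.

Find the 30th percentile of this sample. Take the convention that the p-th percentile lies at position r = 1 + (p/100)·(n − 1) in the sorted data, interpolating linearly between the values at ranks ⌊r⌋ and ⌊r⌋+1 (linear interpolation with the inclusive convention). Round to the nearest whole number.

127

Sorted: 111, 115, 125, 127, 134, 139, 142, 143, 147, 150, 155.
n = 11.
r = 1 + (30/100)·(11 − 1) = 1 + 3 = 4.
r is an integer, so P30 is the value at rank 4: 127.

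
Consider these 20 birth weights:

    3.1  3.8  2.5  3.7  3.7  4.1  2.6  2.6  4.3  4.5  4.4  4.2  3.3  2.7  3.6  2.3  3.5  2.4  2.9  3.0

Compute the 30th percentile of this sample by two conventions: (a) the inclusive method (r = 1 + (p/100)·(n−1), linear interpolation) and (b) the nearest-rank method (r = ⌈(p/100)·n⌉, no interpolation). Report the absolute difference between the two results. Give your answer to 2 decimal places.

Sorted: 2.3, 2.4, 2.5, 2.6, 2.6, 2.7, 2.9, 3.0, 3.1, 3.3, 3.5, 3.6, 3.7, 3.7, 3.8, 4.1, 4.2, 4.3, 4.4, 4.5.
n = 20.
(a) r = 6.7; between ranks 6 (2.7) and 7 (2.9): 2.84.
(b) the nearest-rank method: rank 6 → 2.7.
|2.84 − 2.7| = 0.14.

0.14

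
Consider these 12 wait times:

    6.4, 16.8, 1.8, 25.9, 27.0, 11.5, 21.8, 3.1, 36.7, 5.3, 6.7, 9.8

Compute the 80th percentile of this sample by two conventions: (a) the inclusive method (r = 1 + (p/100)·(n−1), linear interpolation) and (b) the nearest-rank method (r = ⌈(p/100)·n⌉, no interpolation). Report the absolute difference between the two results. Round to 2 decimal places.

0.82

Sorted: 1.8, 3.1, 5.3, 6.4, 6.7, 9.8, 11.5, 16.8, 21.8, 25.9, 27.0, 36.7.
n = 12.
(a) r = 9.8; between ranks 9 (21.8) and 10 (25.9): 25.08.
(b) the nearest-rank method: rank 10 → 25.9.
|25.08 − 25.9| = 0.82.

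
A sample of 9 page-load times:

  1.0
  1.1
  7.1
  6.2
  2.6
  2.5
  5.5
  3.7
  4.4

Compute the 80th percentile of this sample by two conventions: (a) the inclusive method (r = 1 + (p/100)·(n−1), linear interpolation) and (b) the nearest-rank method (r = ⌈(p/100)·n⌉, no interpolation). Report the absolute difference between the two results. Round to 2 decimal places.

Sorted: 1.0, 1.1, 2.5, 2.6, 3.7, 4.4, 5.5, 6.2, 7.1.
n = 9.
(a) r = 7.4; between ranks 7 (5.5) and 8 (6.2): 5.78.
(b) the nearest-rank method: rank 8 → 6.2.
|5.78 − 6.2| = 0.42.

0.42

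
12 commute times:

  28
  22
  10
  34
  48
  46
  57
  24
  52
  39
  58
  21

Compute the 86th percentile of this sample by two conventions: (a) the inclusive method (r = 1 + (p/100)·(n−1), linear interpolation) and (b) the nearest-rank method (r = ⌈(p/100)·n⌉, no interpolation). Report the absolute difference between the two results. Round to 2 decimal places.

2.70

Sorted: 10, 21, 22, 24, 28, 34, 39, 46, 48, 52, 57, 58.
n = 12.
(a) r = 10.46; between ranks 10 (52) and 11 (57): 54.3.
(b) the nearest-rank method: rank 11 → 57.
|54.3 − 57| = 2.7.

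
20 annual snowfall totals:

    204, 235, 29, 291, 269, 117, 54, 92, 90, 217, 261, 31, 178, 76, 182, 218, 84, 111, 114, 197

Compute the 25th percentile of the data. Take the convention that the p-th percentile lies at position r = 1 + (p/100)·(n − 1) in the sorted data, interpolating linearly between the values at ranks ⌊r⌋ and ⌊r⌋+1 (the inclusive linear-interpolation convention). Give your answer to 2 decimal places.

88.50

Sorted: 29, 31, 54, 76, 84, 90, 92, 111, 114, 117, 178, 182, 197, 204, 217, 218, 235, 261, 269, 291.
n = 20.
r = 1 + (25/100)·(20 − 1) = 1 + 4.75 = 5.75.
Rank 5 is 84 and rank 6 is 90.
Interpolate: 84 + 0.75·(90 − 84) = 84 + 0.75·6 = 88.5.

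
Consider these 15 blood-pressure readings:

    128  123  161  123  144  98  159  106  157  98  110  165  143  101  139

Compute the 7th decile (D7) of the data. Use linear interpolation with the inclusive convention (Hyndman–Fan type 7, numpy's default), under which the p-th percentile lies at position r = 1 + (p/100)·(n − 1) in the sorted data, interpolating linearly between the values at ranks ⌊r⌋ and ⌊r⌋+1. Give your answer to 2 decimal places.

Sorted: 98, 98, 101, 106, 110, 123, 123, 128, 139, 143, 144, 157, 159, 161, 165.
n = 15.
r = 1 + (70/100)·(15 − 1) = 1 + 9.8 = 10.8.
Rank 10 is 143 and rank 11 is 144.
Interpolate: 143 + 0.8·(144 − 143) = 143 + 0.8·1 = 143.8.

143.80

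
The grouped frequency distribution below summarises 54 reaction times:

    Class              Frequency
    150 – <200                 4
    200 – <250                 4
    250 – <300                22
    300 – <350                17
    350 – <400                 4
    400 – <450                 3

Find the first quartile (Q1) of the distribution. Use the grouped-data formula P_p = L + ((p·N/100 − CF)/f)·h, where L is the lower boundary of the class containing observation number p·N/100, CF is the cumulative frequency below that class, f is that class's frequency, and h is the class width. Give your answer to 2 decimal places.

262.50

N = 54; target position k = 25/100 · 54 = 13.5.
Cumulative frequencies: 4, 8, 30, 47, 51, 54.
Observation 13.5 falls in the class 250 – <300.
L = 250, CF = 8, f = 22, h = 50.
P25 = 250 + ((13.5 − 8)/22)·50 = 250 + 12.5 = 262.5.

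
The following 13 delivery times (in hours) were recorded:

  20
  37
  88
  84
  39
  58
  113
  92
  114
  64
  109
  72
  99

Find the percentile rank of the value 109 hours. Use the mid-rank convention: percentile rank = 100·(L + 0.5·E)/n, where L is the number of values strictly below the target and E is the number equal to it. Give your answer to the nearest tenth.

80.8

Sorted: 20, 37, 39, 58, 64, 72, 84, 88, 92, 99, 109, 113, 114.
Count below 109: L = 10; count equal: E = 1; n = 13.
Percentile rank = 100·(10 + 0.5·1)/13 = 100·10.5/13 = 80.77.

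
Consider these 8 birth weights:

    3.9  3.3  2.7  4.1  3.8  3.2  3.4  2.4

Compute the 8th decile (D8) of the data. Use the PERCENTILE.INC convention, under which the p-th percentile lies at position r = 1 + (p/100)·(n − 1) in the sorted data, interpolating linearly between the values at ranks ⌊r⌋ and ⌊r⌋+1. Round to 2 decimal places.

Sorted: 2.4, 2.7, 3.2, 3.3, 3.4, 3.8, 3.9, 4.1.
n = 8.
r = 1 + (80/100)·(8 − 1) = 1 + 5.6 = 6.6.
Rank 6 is 3.8 and rank 7 is 3.9.
Interpolate: 3.8 + 0.6·(3.9 − 3.8) = 3.8 + 0.6·0.1 = 3.86.

3.86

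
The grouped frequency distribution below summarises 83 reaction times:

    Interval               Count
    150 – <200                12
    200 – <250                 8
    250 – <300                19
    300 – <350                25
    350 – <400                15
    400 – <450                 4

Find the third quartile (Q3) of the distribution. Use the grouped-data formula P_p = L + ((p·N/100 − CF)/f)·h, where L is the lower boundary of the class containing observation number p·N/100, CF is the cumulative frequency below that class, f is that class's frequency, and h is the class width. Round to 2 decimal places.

346.50

N = 83; target position k = 75/100 · 83 = 62.25.
Cumulative frequencies: 12, 20, 39, 64, 79, 83.
Observation 62.25 falls in the class 300 – <350.
L = 300, CF = 39, f = 25, h = 50.
P75 = 300 + ((62.25 − 39)/25)·50 = 300 + 46.5 = 346.5.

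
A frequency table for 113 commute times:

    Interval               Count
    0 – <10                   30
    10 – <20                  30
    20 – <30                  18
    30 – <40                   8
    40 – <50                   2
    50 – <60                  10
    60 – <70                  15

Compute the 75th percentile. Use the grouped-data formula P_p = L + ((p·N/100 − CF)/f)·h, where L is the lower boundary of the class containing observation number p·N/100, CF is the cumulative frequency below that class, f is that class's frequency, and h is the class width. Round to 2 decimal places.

38.44

N = 113; target position k = 75/100 · 113 = 84.75.
Cumulative frequencies: 30, 60, 78, 86, 88, 98, 113.
Observation 84.75 falls in the class 30 – <40.
L = 30, CF = 78, f = 8, h = 10.
P75 = 30 + ((84.75 − 78)/8)·10 = 30 + 8.4375 = 38.4375.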